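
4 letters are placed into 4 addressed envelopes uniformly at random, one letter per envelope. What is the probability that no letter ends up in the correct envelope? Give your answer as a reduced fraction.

This is the derangement probability: permutations of 4 with no fixed point.
D(4) = 4! · (1 − 1/1! + 1/2! − ··· + (−1)^4/4!) = 9.
P = 9/24 = 3/8.

3/8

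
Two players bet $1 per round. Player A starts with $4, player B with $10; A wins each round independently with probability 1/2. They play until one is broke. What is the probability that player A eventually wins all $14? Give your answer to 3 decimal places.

0.286

With a fair step, P(i) = ½P(i−1) + ½P(i+1) with P(0)=0, P(14)=1 has the linear solution P(i) = i/14.
P(4) = 4/14 = 2/7 ≈ 0.286.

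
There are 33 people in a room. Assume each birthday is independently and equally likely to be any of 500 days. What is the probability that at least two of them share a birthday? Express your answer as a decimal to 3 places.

It's easier to compute the probability that all 33 are distinct.
P(all distinct) = 500/500 · 499/500 · ··· · 468/500 ≈ 0.340.
So the probability of at least one match is 1 − 0.340 = 0.660.

0.660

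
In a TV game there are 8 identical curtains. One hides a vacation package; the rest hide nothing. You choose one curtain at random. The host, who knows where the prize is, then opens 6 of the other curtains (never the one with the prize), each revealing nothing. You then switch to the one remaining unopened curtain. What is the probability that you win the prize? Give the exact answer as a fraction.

7/8

Your original curtain holds the prize with probability 1/8, so the other 7 collectively hold it with probability 7/8.
The host can always find 6 empty curtains to open, so the reveals don't change that 7/8; it is now spread over the 1 remaining unopened curtain.
P(win by switching) = (7/8) · (1/1) = 7/8.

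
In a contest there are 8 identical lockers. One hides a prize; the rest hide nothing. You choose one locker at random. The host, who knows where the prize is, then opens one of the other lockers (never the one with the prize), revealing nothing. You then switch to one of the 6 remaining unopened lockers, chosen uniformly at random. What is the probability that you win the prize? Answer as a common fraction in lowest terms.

7/48

Your original locker holds the prize with probability 1/8, so the other 7 collectively hold it with probability 7/8.
The host can always find an empty locker to open, so this doesn't change that 7/8; it is now spread over the 6 remaining unopened lockers.
P(win by switching) = (7/8) · (1/6) = 7/48.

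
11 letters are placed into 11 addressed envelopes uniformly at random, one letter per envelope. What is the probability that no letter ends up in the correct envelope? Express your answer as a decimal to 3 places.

0.368

This is the derangement probability: permutations of 11 with no fixed point.
D(11) = 11! · (1 − 1/1! + 1/2! − ··· + (−1)^11/11!) = 14684570.
P = 14684570/39916800 = 1468457/3991680 ≈ 0.368.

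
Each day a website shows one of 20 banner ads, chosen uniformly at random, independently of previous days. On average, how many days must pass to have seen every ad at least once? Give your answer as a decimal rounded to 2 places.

71.95

After i distinct types are collected, each trial gives a new one with probability (20−i)/20, so the expected wait for the next new type is 20/(20−i).
E = 20/20 + 20/19 + 20/18 + 20/17 + 20/16 + 20/15 + 20/14 + 20/13 + 20/12 + 20/11 + 20/10 + 20/9 + 20/8 + 20/7 + 20/6 + 20/5 + 20/4 + 20/3 + 20/2 + 20/1 = 279175675/3879876 ≈ 71.95.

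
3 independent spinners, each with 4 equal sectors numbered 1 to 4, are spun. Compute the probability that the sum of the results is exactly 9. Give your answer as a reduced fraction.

There are 4^3 = 64 equally likely outcomes.
The number of ordered 3-tuples from {1,…,4} summing to 9 is 10.
P(sum = 9) = 10/64 = 5/32.

5/32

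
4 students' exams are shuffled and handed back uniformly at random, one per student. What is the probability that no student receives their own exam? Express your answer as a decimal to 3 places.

0.375

This is the derangement probability: permutations of 4 with no fixed point.
D(4) = 4! · (1 − 1/1! + 1/2! − ··· + (−1)^4/4!) = 9.
P = 9/24 = 3/8 ≈ 0.375.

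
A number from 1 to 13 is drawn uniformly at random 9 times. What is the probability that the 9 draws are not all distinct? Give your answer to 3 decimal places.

P(all 9 different) = 13/13 · 12/13 · ··· · 5/13 ≈ 0.024.
P(at least two equal) = 1 − 0.024 = 0.976.

0.976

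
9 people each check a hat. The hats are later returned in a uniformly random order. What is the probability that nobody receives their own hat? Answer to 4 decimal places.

0.3679

This is the derangement probability: permutations of 9 with no fixed point.
D(9) = 9! · (1 − 1/1! + 1/2! − ··· + (−1)^9/9!) = 133496.
P = 133496/362880 = 16687/45360 ≈ 0.3679.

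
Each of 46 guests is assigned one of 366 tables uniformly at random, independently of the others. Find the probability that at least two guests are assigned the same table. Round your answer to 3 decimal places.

It's easier to compute the probability that all 46 are distinct.
P(all distinct) = 366/366 · 365/366 · ··· · 321/366 ≈ 0.052.
So the probability of at least one match is 1 − 0.052 = 0.948.

0.948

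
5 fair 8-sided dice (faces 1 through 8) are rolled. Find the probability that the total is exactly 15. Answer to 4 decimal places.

There are 8^5 = 32768 equally likely outcomes.
The number of ordered 5-tuples from {1,…,8} summing to 15 is 926.
P(sum = 15) = 926/32768 = 463/16384 ≈ 0.0283.

0.0283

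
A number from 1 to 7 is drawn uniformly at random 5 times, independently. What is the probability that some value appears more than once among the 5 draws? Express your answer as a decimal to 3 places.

0.850

P(all 5 different) = 7/7 · 6/7 · ··· · 3/7 ≈ 0.150.
P(at least two equal) = 1 − 0.150 = 0.850.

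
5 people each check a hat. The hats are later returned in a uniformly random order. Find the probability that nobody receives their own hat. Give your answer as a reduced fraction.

This is the derangement probability: permutations of 5 with no fixed point.
D(5) = 5! · (1 − 1/1! + 1/2! − ··· + (−1)^5/5!) = 44.
P = 44/120 = 11/30.

11/30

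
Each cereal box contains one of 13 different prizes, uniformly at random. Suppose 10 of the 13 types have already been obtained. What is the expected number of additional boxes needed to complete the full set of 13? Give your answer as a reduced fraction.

143/6

Starting from 10 distinct types, each trial gives a new one with probability (13−i)/13 when i types are held, so the wait for the next new type is 13/(13−i).
E = 13/3 + 13/2 + 13/1 = 143/6.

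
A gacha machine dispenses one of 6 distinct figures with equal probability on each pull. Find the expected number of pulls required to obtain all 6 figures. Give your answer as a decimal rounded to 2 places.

14.70

After i distinct types are collected, each trial gives a new one with probability (6−i)/6, so the expected wait for the next new type is 6/(6−i).
E = 6/6 + 6/5 + 6/4 + 6/3 + 6/2 + 6/1 = 147/10 ≈ 14.70.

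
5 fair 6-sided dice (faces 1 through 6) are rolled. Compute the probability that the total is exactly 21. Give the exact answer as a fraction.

There are 6^5 = 7776 equally likely outcomes.
The number of ordered 5-tuples from {1,…,6} summing to 21 is 540.
P(sum = 21) = 540/7776 = 5/72.

5/72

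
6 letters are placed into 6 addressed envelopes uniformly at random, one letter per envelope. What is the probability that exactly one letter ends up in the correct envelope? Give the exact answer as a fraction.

Choose which one is fixed: C(6,1) = 6 ways.
The remaining 5 must have no fixed point: D(5) = 44.
P = 6·44/720 = 11/30.

11/30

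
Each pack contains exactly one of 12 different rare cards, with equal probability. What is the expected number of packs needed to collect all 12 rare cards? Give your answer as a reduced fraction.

86021/2310

After i distinct types are collected, each trial gives a new one with probability (12−i)/12, so the expected wait for the next new type is 12/(12−i).
E = 12/12 + 12/11 + 12/10 + 12/9 + 12/8 + 12/7 + 12/6 + 12/5 + 12/4 + 12/3 + 12/2 + 12/1 = 86021/2310.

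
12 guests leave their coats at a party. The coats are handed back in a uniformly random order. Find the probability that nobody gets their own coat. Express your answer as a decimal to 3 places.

This is the derangement probability: permutations of 12 with no fixed point.
D(12) = 12! · (1 − 1/1! + 1/2! − ··· + (−1)^12/12!) = 176214841.
P = 176214841/479001600 = 16019531/43545600 ≈ 0.368.

0.368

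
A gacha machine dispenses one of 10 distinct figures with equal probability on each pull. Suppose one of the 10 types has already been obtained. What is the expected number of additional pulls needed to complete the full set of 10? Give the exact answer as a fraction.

7129/252

Starting from 1 distinct type, each trial gives a new one with probability (10−i)/10 when i types are held, so the wait for the next new type is 10/(10−i).
E = 10/9 + 10/8 + 10/7 + 10/6 + 10/5 + 10/4 + 10/3 + 10/2 + 10/1 = 7129/252.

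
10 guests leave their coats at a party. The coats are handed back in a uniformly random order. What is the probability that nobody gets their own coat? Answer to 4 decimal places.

This is the derangement probability: permutations of 10 with no fixed point.
D(10) = 10! · (1 − 1/1! + 1/2! − ··· + (−1)^10/10!) = 1334961.
P = 1334961/3628800 = 16481/44800 ≈ 0.3679.

0.3679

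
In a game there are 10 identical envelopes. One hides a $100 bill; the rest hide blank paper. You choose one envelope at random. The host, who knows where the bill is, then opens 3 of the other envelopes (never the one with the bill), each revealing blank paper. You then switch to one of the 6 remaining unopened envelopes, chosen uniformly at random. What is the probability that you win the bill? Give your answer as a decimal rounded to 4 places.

Your original envelope holds the bill with probability 1/10, so the other 9 collectively hold it with probability 9/10.
The host can always find 3 empty envelopes to open, so the reveals don't change that 9/10; it is now spread over the 6 remaining unopened envelopes.
P(win by switching) = (9/10) · (1/6) = 3/20 ≈ 0.1500.

0.1500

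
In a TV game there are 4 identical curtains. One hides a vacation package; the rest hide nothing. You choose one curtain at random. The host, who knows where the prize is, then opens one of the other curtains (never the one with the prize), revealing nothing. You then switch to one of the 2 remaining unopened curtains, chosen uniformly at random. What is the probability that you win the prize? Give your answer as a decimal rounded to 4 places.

0.3750

Your original curtain holds the prize with probability 1/4, so the other 3 collectively hold it with probability 3/4.
The host can always find an empty curtain to open, so this doesn't change that 3/4; it is now spread over the 2 remaining unopened curtains.
P(win by switching) = (3/4) · (1/2) = 3/8 ≈ 0.3750.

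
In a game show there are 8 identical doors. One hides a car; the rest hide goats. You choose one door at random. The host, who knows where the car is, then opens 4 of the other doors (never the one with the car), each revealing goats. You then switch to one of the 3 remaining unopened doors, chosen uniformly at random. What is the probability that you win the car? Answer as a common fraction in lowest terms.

7/24

Your original door holds the car with probability 1/8, so the other 7 collectively hold it with probability 7/8.
The host can always find 4 empty doors to open, so the reveals don't change that 7/8; it is now spread over the 3 remaining unopened doors.
P(win by switching) = (7/8) · (1/3) = 7/24.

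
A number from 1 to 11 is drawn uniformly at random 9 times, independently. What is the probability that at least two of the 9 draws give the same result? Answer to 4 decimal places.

P(all 9 different) = 11/11 · 10/11 · ··· · 3/11 ≈ 0.0085.
P(at least two equal) = 1 − 0.0085 = 0.9915.

0.9915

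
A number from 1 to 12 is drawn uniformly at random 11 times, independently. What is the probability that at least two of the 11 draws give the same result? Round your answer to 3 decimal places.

P(all 11 different) = 12/12 · 11/12 · ··· · 2/12 ≈ 0.001.
P(at least two equal) = 1 − 0.001 = 0.999.

0.999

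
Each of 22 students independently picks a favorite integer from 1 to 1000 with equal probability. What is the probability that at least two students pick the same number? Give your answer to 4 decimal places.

0.2076

It's easier to compute the probability that all 22 are distinct.
P(all distinct) = 1000/1000 · 999/1000 · ··· · 979/1000 ≈ 0.7924.
So the probability of at least one match is 1 − 0.7924 = 0.2076.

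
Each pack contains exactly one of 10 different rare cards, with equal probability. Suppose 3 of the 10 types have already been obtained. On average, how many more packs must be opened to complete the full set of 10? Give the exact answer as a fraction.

Starting from 3 distinct types, each trial gives a new one with probability (10−i)/10 when i types are held, so the wait for the next new type is 10/(10−i).
E = 10/7 + 10/6 + 10/5 + 10/4 + 10/3 + 10/2 + 10/1 = 363/14.

363/14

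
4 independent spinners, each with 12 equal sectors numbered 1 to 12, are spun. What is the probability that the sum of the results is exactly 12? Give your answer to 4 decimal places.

There are 12^4 = 20736 equally likely outcomes.
The number of ordered 4-tuples from {1,…,12} summing to 12 is 165.
P(sum = 12) = 165/20736 = 55/6912 ≈ 0.0080.

0.0080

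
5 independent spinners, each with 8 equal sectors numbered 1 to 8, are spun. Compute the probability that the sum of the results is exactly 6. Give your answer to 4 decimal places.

There are 8^5 = 32768 equally likely outcomes.
The number of ordered 5-tuples from {1,…,8} summing to 6 is 5.
P(sum = 6) = 5/32768 ≈ 0.0002.

0.0002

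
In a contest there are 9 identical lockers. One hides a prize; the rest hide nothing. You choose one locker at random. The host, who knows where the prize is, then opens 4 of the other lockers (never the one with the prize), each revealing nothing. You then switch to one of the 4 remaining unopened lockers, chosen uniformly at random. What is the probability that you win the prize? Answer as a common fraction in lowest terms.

2/9

Your original locker holds the prize with probability 1/9, so the other 8 collectively hold it with probability 8/9.
The host can always find 4 empty lockers to open, so the reveals don't change that 8/9; it is now spread over the 4 remaining unopened lockers.
P(win by switching) = (8/9) · (1/4) = 2/9.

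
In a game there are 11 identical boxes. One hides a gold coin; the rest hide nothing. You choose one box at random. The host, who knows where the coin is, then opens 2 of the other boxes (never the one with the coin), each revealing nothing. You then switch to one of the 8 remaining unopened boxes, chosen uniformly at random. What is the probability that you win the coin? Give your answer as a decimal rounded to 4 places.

0.1136

Your original box holds the coin with probability 1/11, so the other 10 collectively hold it with probability 10/11.
The host can always find 2 empty boxes to open, so the reveals don't change that 10/11; it is now spread over the 8 remaining unopened boxes.
P(win by switching) = (10/11) · (1/8) = 5/44 ≈ 0.1136.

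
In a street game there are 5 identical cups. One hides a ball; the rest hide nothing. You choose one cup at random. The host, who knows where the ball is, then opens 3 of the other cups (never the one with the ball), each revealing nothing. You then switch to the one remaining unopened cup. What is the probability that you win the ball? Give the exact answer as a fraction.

4/5

Your original cup holds the ball with probability 1/5, so the other 4 collectively hold it with probability 4/5.
The host can always find 3 empty cups to open, so the reveals don't change that 4/5; it is now spread over the 1 remaining unopened cup.
P(win by switching) = (4/5) · (1/1) = 4/5.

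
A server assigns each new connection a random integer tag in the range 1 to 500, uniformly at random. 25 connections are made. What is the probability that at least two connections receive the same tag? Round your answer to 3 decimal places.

It's easier to compute the probability that all 25 are distinct.
P(all distinct) = 500/500 · 499/500 · ··· · 476/500 ≈ 0.543.
So the probability of at least one match is 1 − 0.543 = 0.457.

0.457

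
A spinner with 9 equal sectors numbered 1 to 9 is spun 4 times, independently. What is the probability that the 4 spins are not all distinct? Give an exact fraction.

131/243

P(all 4 different) = 9/9 · 8/9 · ··· · 6/9 = 112/243.
P(at least two equal) = 1 − 112/243 = 131/243.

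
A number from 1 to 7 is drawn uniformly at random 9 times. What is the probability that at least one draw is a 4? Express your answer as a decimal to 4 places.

0.7503

P(no draw is a 4) = (6/7)^9 ≈ 0.2497.
P(at least one) = 1 − 0.2497 = 0.7503.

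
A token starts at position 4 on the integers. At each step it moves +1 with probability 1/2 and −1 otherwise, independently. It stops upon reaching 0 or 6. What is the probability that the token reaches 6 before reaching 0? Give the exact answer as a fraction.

With a fair step, P(i) = ½P(i−1) + ½P(i+1) with P(0)=0, P(6)=1 has the linear solution P(i) = i/6.
P(4) = 4/6 = 2/3.

2/3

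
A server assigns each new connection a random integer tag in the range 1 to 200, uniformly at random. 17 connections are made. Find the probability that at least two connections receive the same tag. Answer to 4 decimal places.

0.5032

It's easier to compute the probability that all 17 are distinct.
P(all distinct) = 200/200 · 199/200 · ··· · 184/200 ≈ 0.4968.
So the probability of at least one match is 1 − 0.4968 = 0.5032.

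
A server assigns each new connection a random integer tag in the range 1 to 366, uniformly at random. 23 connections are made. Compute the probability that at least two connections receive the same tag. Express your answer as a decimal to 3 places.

It's easier to compute the probability that all 23 are distinct.
P(all distinct) = 366/366 · 365/366 · ··· · 344/366 ≈ 0.494.
So the probability of at least one match is 1 − 0.494 = 0.506.

0.506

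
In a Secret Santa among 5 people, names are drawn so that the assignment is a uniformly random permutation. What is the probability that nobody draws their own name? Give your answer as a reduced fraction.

This is the derangement probability: permutations of 5 with no fixed point.
D(5) = 5! · (1 − 1/1! + 1/2! − ··· + (−1)^5/5!) = 44.
P = 44/120 = 11/30.

11/30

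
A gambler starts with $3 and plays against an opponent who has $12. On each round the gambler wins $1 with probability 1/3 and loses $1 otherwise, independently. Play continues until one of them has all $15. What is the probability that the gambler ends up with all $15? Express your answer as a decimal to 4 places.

0.0002

Let r = q/p = (2/3)/(1/3) = 2. The recurrence P(i) = p·P(i+1) + q·P(i−1) with P(0)=0, P(15)=1 gives P(i) = (1 − r^i)/(1 − r^15).
P(3) = (1 − (2)^3) / (1 − (2)^15) = 1/4681 ≈ 0.0002.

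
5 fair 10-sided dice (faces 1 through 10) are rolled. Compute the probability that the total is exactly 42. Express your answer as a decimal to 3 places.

0.005

There are 10^5 = 100000 equally likely outcomes.
The number of ordered 5-tuples from {1,…,10} summing to 42 is 495.
P(sum = 42) = 495/100000 = 99/20000 ≈ 0.005.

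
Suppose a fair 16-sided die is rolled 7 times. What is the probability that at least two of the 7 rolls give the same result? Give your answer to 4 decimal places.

0.7852

P(all 7 different) = 16/16 · 15/16 · ··· · 10/16 ≈ 0.2148.
P(at least two equal) = 1 − 0.2148 = 0.7852.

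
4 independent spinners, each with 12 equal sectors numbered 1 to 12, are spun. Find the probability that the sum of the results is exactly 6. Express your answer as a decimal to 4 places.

There are 12^4 = 20736 equally likely outcomes.
The number of ordered 4-tuples from {1,…,12} summing to 6 is 10.
P(sum = 6) = 10/20736 = 5/10368 ≈ 0.0005.

0.0005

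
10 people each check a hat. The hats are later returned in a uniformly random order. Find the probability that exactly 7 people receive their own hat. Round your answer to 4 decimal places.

0.0001

Choose which 7 of the 10 are fixed: C(10,7) = 120 ways.
The remaining 3 must have no fixed point: D(3) = 2.
P = 120·2/3628800 = 1/15120 ≈ 0.0001.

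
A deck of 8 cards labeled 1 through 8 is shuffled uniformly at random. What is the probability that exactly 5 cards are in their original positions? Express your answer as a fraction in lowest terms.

1/360

Choose which 5 of the 8 are fixed: C(8,5) = 56 ways.
The remaining 3 must have no fixed point: D(3) = 2.
P = 56·2/40320 = 1/360.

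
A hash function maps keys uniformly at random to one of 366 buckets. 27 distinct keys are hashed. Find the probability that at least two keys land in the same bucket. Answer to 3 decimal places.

It's easier to compute the probability that all 27 are distinct.
P(all distinct) = 366/366 · 365/366 · ··· · 340/366 ≈ 0.374.
So the probability of at least one match is 1 − 0.374 = 0.626.

0.626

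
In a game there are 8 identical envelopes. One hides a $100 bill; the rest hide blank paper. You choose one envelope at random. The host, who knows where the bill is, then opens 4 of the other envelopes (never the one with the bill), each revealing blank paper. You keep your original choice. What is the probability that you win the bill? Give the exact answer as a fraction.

The host can always open 4 empty envelopes regardless of your choice, so the reveals give no information about your original envelope.
P(win by staying) = 1/8.

1/8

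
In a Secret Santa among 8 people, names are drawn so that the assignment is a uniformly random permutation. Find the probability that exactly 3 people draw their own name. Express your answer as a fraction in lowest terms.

11/180

Choose which 3 of the 8 are fixed: C(8,3) = 56 ways.
The remaining 5 must have no fixed point: D(5) = 44.
P = 56·44/40320 = 11/180.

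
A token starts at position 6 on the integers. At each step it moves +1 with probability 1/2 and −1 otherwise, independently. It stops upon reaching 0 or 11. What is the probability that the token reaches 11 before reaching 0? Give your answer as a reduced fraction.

6/11

With a fair step, P(i) = ½P(i−1) + ½P(i+1) with P(0)=0, P(11)=1 has the linear solution P(i) = i/11.
P(6) = 6/11.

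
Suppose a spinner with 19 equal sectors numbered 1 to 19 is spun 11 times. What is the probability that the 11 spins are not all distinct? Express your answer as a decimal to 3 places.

P(all 11 different) = 19/19 · 18/19 · ··· · 9/19 ≈ 0.026.
P(at least two equal) = 1 − 0.026 = 0.974.

0.974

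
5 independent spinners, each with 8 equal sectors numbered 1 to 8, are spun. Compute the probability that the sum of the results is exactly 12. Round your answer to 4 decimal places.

There are 8^5 = 32768 equally likely outcomes.
The number of ordered 5-tuples from {1,…,8} summing to 12 is 330.
P(sum = 12) = 330/32768 = 165/16384 ≈ 0.0101.

0.0101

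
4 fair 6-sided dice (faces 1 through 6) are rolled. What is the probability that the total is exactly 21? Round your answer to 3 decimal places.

0.015

There are 6^4 = 1296 equally likely outcomes.
The number of ordered 4-tuples from {1,…,6} summing to 21 is 20.
P(sum = 21) = 20/1296 = 5/324 ≈ 0.015.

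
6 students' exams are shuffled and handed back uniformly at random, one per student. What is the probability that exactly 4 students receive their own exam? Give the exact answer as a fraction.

Choose which 4 of the 6 are fixed: C(6,4) = 15 ways.
The remaining 2 must have no fixed point: D(2) = 1.
P = 15·1/720 = 1/48.

1/48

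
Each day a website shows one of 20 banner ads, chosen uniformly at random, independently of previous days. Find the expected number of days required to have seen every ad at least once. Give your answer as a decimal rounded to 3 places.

71.955

After i distinct types are collected, each trial gives a new one with probability (20−i)/20, so the expected wait for the next new type is 20/(20−i).
E = 20/20 + 20/19 + 20/18 + 20/17 + 20/16 + 20/15 + 20/14 + 20/13 + 20/12 + 20/11 + 20/10 + 20/9 + 20/8 + 20/7 + 20/6 + 20/5 + 20/4 + 20/3 + 20/2 + 20/1 = 279175675/3879876 ≈ 71.955.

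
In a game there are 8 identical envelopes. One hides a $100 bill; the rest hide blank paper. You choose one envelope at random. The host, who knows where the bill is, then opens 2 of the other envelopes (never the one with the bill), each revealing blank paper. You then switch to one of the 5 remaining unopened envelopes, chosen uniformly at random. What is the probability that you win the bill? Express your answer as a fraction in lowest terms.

7/40

Your original envelope holds the bill with probability 1/8, so the other 7 collectively hold it with probability 7/8.
The host can always find 2 empty envelopes to open, so the reveals don't change that 7/8; it is now spread over the 5 remaining unopened envelopes.
P(win by switching) = (7/8) · (1/5) = 7/40.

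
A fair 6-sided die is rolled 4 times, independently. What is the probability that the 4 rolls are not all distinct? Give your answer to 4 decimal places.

0.7222

P(all 4 different) = 6/6 · 5/6 · ··· · 3/6 ≈ 0.2778.
P(at least two equal) = 1 − 0.2778 = 0.7222.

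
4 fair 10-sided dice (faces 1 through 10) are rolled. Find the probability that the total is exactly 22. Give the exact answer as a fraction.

67/1000

There are 10^4 = 10000 equally likely outcomes.
The number of ordered 4-tuples from {1,…,10} summing to 22 is 670.
P(sum = 22) = 670/10000 = 67/1000.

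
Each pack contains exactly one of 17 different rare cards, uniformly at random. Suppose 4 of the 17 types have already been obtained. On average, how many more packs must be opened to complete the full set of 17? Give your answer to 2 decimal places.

Starting from 4 distinct types, each trial gives a new one with probability (17−i)/17 when i types are held, so the wait for the next new type is 17/(17−i).
E = 17/13 + 17/12 + 17/11 + 17/10 + 17/9 + 17/8 + 17/7 + 17/6 + 17/5 + 17/4 + 17/3 + 17/2 + 17/1 = 19481881/360360 ≈ 54.06.

54.06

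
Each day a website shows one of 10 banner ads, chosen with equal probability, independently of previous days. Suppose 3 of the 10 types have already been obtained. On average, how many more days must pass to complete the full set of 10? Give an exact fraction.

363/14

Starting from 3 distinct types, each trial gives a new one with probability (10−i)/10 when i types are held, so the wait for the next new type is 10/(10−i).
E = 10/7 + 10/6 + 10/5 + 10/4 + 10/3 + 10/2 + 10/1 = 363/14.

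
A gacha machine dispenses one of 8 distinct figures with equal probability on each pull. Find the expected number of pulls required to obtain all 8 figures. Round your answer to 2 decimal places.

After i distinct types are collected, each trial gives a new one with probability (8−i)/8, so the expected wait for the next new type is 8/(8−i).
E = 8/8 + 8/7 + 8/6 + 8/5 + 8/4 + 8/3 + 8/2 + 8/1 = 761/35 ≈ 21.74.

21.74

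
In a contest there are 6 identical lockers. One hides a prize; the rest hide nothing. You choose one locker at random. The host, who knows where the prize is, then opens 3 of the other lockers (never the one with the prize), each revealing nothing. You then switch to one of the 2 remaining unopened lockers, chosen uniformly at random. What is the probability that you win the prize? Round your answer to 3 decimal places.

Your original locker holds the prize with probability 1/6, so the other 5 collectively hold it with probability 5/6.
The host can always find 3 empty lockers to open, so the reveals don't change that 5/6; it is now spread over the 2 remaining unopened lockers.
P(win by switching) = (5/6) · (1/2) = 5/12 ≈ 0.417.

0.417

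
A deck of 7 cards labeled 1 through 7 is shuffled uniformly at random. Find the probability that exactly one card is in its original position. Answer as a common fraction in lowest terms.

53/144

Choose which one is fixed: C(7,1) = 7 ways.
The remaining 6 must have no fixed point: D(6) = 265.
P = 7·265/5040 = 53/144.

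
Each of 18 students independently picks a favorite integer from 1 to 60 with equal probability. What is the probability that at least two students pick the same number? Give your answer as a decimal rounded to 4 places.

0.9417

It's easier to compute the probability that all 18 are distinct.
P(all distinct) = 60/60 · 59/60 · ··· · 43/60 ≈ 0.0583.
So the probability of at least one match is 1 − 0.0583 = 0.9417.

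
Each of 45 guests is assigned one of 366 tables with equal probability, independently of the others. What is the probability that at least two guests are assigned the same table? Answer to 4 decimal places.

It's easier to compute the probability that all 45 are distinct.
P(all distinct) = 366/366 · 365/366 · ··· · 322/366 ≈ 0.0595.
So the probability of at least one match is 1 − 0.0595 = 0.9405.

0.9405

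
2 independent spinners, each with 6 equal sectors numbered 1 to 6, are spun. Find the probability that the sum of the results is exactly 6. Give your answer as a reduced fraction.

5/36

There are 6^2 = 36 equally likely outcomes.
The number of ordered 2-tuples from {1,…,6} summing to 6 is 5.
P(sum = 6) = 5/36.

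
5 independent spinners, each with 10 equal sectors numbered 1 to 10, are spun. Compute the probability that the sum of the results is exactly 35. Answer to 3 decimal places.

0.032

There are 10^5 = 100000 equally likely outcomes.
The number of ordered 5-tuples from {1,…,10} summing to 35 is 3246.
P(sum = 35) = 3246/100000 = 1623/50000 ≈ 0.032.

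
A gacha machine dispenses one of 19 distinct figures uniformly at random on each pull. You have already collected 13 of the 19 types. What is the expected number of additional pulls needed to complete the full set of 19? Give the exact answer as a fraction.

Starting from 13 distinct types, each trial gives a new one with probability (19−i)/19 when i types are held, so the wait for the next new type is 19/(19−i).
E = 19/6 + 19/5 + 19/4 + 19/3 + 19/2 + 19/1 = 931/20.

931/20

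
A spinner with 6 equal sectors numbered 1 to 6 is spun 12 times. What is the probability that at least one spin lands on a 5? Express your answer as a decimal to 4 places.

0.8878

P(no spin lands on a 5) = (5/6)^12 ≈ 0.1122.
P(at least one) = 1 − 0.1122 = 0.8878.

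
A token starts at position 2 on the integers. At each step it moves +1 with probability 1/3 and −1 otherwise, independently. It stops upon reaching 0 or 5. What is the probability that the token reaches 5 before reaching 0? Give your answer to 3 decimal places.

Let r = q/p = (2/3)/(1/3) = 2. The recurrence P(i) = p·P(i+1) + q·P(i−1) with P(0)=0, P(5)=1 gives P(i) = (1 − r^i)/(1 − r^5).
P(2) = (1 − (2)^2) / (1 − (2)^5) = 3/31 ≈ 0.097.

0.097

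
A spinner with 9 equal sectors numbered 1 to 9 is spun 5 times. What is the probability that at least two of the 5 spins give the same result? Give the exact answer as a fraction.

1627/2187

P(all 5 different) = 9/9 · 8/9 · ··· · 5/9 = 560/2187.
P(at least two equal) = 1 − 560/2187 = 1627/2187.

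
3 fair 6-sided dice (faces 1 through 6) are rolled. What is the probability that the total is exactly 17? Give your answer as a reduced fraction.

1/72

There are 6^3 = 216 equally likely outcomes.
The number of ordered 3-tuples from {1,…,6} summing to 17 is 3.
P(sum = 17) = 3/216 = 1/72.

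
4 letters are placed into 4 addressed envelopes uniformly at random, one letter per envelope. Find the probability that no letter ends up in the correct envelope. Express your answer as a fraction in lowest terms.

This is the derangement probability: permutations of 4 with no fixed point.
D(4) = 4! · (1 − 1/1! + 1/2! − ··· + (−1)^4/4!) = 9.
P = 9/24 = 3/8.

3/8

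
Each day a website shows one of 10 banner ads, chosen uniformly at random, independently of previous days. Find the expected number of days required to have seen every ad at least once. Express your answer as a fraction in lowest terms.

After i distinct types are collected, each trial gives a new one with probability (10−i)/10, so the expected wait for the next new type is 10/(10−i).
E = 10/10 + 10/9 + 10/8 + 10/7 + 10/6 + 10/5 + 10/4 + 10/3 + 10/2 + 10/1 = 7381/252.

7381/252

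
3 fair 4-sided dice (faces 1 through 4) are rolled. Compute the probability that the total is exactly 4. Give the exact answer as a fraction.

3/64

There are 4^3 = 64 equally likely outcomes.
The number of ordered 3-tuples from {1,…,4} summing to 4 is 3.
P(sum = 4) = 3/64.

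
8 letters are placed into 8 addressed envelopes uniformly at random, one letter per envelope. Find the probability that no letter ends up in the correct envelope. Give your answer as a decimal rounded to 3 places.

0.368

This is the derangement probability: permutations of 8 with no fixed point.
D(8) = 8! · (1 − 1/1! + 1/2! − ··· + (−1)^8/8!) = 14833.
P = 14833/40320 = 2119/5760 ≈ 0.368.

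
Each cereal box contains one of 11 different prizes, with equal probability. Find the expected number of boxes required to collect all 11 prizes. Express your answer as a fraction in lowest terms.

83711/2520

After i distinct types are collected, each trial gives a new one with probability (11−i)/11, so the expected wait for the next new type is 11/(11−i).
E = 11/11 + 11/10 + 11/9 + 11/8 + 11/7 + 11/6 + 11/5 + 11/4 + 11/3 + 11/2 + 11/1 = 83711/2520.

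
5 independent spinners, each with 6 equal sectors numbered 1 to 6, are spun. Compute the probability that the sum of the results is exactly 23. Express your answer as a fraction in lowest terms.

There are 6^5 = 7776 equally likely outcomes.
The number of ordered 5-tuples from {1,…,6} summing to 23 is 305.
P(sum = 23) = 305/7776.

305/7776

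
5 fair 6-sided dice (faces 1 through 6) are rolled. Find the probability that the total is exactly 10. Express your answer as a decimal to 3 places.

0.016

There are 6^5 = 7776 equally likely outcomes.
The number of ordered 5-tuples from {1,…,6} summing to 10 is 126.
P(sum = 10) = 126/7776 = 7/432 ≈ 0.016.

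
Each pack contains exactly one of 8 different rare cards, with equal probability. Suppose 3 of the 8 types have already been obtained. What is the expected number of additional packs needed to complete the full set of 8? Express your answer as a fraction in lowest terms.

274/15

Starting from 3 distinct types, each trial gives a new one with probability (8−i)/8 when i types are held, so the wait for the next new type is 8/(8−i).
E = 8/5 + 8/4 + 8/3 + 8/2 + 8/1 = 274/15.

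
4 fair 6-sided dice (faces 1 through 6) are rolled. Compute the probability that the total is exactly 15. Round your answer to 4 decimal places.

0.1080

There are 6^4 = 1296 equally likely outcomes.
The number of ordered 4-tuples from {1,…,6} summing to 15 is 140.
P(sum = 15) = 140/1296 = 35/324 ≈ 0.1080.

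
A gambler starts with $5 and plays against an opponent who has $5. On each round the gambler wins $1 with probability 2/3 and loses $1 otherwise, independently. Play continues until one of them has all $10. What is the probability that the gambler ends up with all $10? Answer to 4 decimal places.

Let r = q/p = (1/3)/(2/3) = 1/2. The recurrence P(i) = p·P(i+1) + q·P(i−1) with P(0)=0, P(10)=1 gives P(i) = (1 − r^i)/(1 − r^10).
P(5) = (1 − (1/2)^5) / (1 − (1/2)^10) = 32/33 ≈ 0.9697.

0.9697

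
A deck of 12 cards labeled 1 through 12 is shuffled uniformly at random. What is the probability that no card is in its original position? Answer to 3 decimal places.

0.368

This is the derangement probability: permutations of 12 with no fixed point.
D(12) = 12! · (1 − 1/1! + 1/2! − ··· + (−1)^12/12!) = 176214841.
P = 176214841/479001600 = 16019531/43545600 ≈ 0.368.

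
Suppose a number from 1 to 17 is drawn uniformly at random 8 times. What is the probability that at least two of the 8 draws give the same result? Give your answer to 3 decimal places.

0.859

P(all 8 different) = 17/17 · 16/17 · ··· · 10/17 ≈ 0.141.
P(at least two equal) = 1 − 0.141 = 0.859.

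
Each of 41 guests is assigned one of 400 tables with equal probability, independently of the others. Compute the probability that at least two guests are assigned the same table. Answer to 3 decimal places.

It's easier to compute the probability that all 41 are distinct.
P(all distinct) = 400/400 · 399/400 · ··· · 360/400 ≈ 0.120.
So the probability of at least one match is 1 − 0.120 = 0.880.

0.880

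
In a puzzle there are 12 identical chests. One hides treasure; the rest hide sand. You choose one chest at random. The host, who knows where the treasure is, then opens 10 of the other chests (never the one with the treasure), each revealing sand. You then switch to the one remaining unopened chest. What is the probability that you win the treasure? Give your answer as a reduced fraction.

11/12

Your original chest holds the treasure with probability 1/12, so the other 11 collectively hold it with probability 11/12.
The host can always find 10 empty chests to open, so the reveals don't change that 11/12; it is now spread over the 1 remaining unopened chest.
P(win by switching) = (11/12) · (1/1) = 11/12.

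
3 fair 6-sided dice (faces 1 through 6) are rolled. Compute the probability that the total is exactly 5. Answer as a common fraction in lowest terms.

1/36

There are 6^3 = 216 equally likely outcomes.
The number of ordered 3-tuples from {1,…,6} summing to 5 is 6.
P(sum = 5) = 6/216 = 1/36.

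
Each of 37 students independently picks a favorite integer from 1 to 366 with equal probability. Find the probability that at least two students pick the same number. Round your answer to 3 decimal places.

0.848

It's easier to compute the probability that all 37 are distinct.
P(all distinct) = 366/366 · 365/366 · ··· · 330/366 ≈ 0.152.
So the probability of at least one match is 1 − 0.152 = 0.848.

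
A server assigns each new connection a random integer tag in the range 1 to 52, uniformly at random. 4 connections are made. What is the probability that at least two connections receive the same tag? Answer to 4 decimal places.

0.1114

It's easier to compute the probability that all 4 are distinct.
P(all distinct) = 52/52 · 51/52 · ··· · 49/52 ≈ 0.8886.
So the probability of at least one match is 1 − 0.8886 = 0.1114.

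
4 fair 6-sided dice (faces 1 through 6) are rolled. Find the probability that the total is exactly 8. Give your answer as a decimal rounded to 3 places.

There are 6^4 = 1296 equally likely outcomes.
The number of ordered 4-tuples from {1,…,6} summing to 8 is 35.
P(sum = 8) = 35/1296 ≈ 0.027.

0.027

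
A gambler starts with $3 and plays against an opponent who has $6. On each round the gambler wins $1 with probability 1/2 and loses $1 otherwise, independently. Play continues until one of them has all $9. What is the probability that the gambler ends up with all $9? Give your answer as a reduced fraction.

1/3

With a fair step, P(i) = ½P(i−1) + ½P(i+1) with P(0)=0, P(9)=1 has the linear solution P(i) = i/9.
P(3) = 3/9 = 1/3.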